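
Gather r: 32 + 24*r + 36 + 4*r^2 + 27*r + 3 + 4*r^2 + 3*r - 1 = 8*r^2 + 54*r + 70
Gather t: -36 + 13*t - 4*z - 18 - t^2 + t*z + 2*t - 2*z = -t^2 + t*(z + 15) - 6*z - 54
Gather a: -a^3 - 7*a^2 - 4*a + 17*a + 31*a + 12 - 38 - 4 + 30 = -a^3 - 7*a^2 + 44*a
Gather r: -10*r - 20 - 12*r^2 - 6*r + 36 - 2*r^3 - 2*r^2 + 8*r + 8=-2*r^3 - 14*r^2 - 8*r + 24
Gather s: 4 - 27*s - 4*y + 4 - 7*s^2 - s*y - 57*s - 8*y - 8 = -7*s^2 + s*(-y - 84) - 12*y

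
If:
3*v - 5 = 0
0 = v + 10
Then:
No Solution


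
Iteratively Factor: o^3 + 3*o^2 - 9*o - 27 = (o - 3)*(o^2 + 6*o + 9) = (o - 3)*(o + 3)*(o + 3)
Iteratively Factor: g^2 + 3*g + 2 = (g + 1)*(g + 2)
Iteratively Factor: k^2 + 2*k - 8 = (k - 2)*(k + 4)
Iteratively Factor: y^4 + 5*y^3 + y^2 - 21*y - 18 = (y + 3)*(y^3 + 2*y^2 - 5*y - 6) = (y - 2)*(y + 3)*(y^2 + 4*y + 3) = (y - 2)*(y + 3)^2*(y + 1)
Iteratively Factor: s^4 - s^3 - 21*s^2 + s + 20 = (s - 5)*(s^3 + 4*s^2 - s - 4) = (s - 5)*(s + 1)*(s^2 + 3*s - 4) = (s - 5)*(s - 1)*(s + 1)*(s + 4)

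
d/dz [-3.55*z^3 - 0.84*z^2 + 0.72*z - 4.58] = -10.65*z^2 - 1.68*z + 0.72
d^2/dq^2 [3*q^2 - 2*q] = 6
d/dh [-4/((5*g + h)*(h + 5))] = 4*(5*g + 2*h + 5)/((5*g + h)^2*(h + 5)^2)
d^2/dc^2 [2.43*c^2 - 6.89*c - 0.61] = 4.86000000000000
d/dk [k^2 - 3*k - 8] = 2*k - 3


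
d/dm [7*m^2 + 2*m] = 14*m + 2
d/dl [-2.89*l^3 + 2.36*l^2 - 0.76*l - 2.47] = -8.67*l^2 + 4.72*l - 0.76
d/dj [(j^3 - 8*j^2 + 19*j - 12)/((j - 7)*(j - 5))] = (j^4 - 24*j^3 + 182*j^2 - 536*j + 521)/(j^4 - 24*j^3 + 214*j^2 - 840*j + 1225)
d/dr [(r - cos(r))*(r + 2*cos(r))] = -r*sin(r) + 2*r + 2*sin(2*r) + cos(r)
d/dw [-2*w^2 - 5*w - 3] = -4*w - 5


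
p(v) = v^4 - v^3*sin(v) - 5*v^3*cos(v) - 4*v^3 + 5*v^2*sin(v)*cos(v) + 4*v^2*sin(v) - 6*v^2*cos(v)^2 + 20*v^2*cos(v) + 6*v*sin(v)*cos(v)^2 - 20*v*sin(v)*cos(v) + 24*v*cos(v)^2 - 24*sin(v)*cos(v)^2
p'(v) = 5*v^3*sin(v) - v^3*cos(v) + 4*v^3 - 5*v^2*sin(v)^2 + 12*v^2*sin(v)*cos(v) - 23*v^2*sin(v) + 5*v^2*cos(v)^2 - 11*v^2*cos(v) - 12*v^2 - 12*v*sin(v)^2*cos(v) + 20*v*sin(v)^2 - 38*v*sin(v)*cos(v) + 8*v*sin(v) + 6*v*cos(v)^3 - 32*v*cos(v)^2 + 40*v*cos(v) + 48*sin(v)^2*cos(v) + 6*sin(v)*cos(v)^2 - 20*sin(v)*cos(v) - 24*cos(v)^3 + 24*cos(v)^2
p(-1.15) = 3.26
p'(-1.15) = -13.13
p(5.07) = 103.45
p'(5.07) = -16.11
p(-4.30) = 385.71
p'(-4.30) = -1479.18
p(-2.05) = -12.65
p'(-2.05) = 103.88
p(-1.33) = 5.76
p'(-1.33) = -13.64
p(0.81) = 1.36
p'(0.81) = 2.57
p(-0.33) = -0.10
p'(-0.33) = 0.67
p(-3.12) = -261.62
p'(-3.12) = 191.36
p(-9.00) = 3909.52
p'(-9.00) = -98.21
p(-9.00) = 3909.52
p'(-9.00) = -98.21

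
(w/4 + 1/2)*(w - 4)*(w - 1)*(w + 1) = w^4/4 - w^3/2 - 9*w^2/4 + w/2 + 2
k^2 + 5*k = k*(k + 5)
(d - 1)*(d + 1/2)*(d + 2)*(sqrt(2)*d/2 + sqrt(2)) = sqrt(2)*d^4/2 + 7*sqrt(2)*d^3/4 + 3*sqrt(2)*d^2/4 - 2*sqrt(2)*d - sqrt(2)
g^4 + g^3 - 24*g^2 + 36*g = g*(g - 3)*(g - 2)*(g + 6)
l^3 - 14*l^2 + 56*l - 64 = (l - 8)*(l - 4)*(l - 2)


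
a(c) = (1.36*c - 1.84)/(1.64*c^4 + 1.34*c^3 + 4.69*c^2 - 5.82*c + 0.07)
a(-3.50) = -0.02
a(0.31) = 1.15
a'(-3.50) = -0.02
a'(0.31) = -3.30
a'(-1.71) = -0.14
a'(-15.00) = -0.00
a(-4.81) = -0.01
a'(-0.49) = -1.27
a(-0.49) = -0.63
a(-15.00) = -0.00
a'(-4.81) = -0.01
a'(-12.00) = -0.00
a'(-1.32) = -0.22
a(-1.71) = -0.13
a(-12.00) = -0.00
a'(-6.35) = -0.00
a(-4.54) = -0.01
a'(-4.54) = -0.01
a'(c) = (1.36*c - 1.84)*(-6.56*c^3 - 4.02*c^2 - 9.38*c + 5.82)/(1.64*c^4 + 1.34*c^3 + 4.69*c^2 - 5.82*c + 0.07)^2 + 1.36/(1.64*c^4 + 1.34*c^3 + 4.69*c^2 - 5.82*c + 0.07)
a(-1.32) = -0.20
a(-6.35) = -0.00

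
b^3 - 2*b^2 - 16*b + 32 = (b - 4)*(b - 2)*(b + 4)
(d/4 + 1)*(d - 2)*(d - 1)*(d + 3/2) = d^4/4 + 5*d^3/8 - 17*d^2/8 - 7*d/4 + 3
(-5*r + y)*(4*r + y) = -20*r^2 - r*y + y^2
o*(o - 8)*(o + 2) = o^3 - 6*o^2 - 16*o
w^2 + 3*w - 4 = (w - 1)*(w + 4)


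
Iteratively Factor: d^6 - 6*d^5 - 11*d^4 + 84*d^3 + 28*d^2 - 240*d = (d + 2)*(d^5 - 8*d^4 + 5*d^3 + 74*d^2 - 120*d) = d*(d + 2)*(d^4 - 8*d^3 + 5*d^2 + 74*d - 120) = d*(d - 2)*(d + 2)*(d^3 - 6*d^2 - 7*d + 60) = d*(d - 5)*(d - 2)*(d + 2)*(d^2 - d - 12) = d*(d - 5)*(d - 4)*(d - 2)*(d + 2)*(d + 3)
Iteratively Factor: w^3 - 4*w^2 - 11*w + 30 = (w + 3)*(w^2 - 7*w + 10) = (w - 2)*(w + 3)*(w - 5)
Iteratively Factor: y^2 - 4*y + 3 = (y - 3)*(y - 1)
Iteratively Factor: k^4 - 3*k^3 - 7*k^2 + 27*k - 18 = (k + 3)*(k^3 - 6*k^2 + 11*k - 6) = (k - 3)*(k + 3)*(k^2 - 3*k + 2) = (k - 3)*(k - 1)*(k + 3)*(k - 2)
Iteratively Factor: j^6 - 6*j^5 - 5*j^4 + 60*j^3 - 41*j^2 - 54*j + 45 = (j - 3)*(j^5 - 3*j^4 - 14*j^3 + 18*j^2 + 13*j - 15) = (j - 3)*(j + 1)*(j^4 - 4*j^3 - 10*j^2 + 28*j - 15) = (j - 3)*(j - 1)*(j + 1)*(j^3 - 3*j^2 - 13*j + 15) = (j - 5)*(j - 3)*(j - 1)*(j + 1)*(j^2 + 2*j - 3) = (j - 5)*(j - 3)*(j - 1)^2*(j + 1)*(j + 3)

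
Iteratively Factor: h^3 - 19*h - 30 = (h - 5)*(h^2 + 5*h + 6) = (h - 5)*(h + 3)*(h + 2)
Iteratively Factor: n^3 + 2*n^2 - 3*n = (n - 1)*(n^2 + 3*n) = (n - 1)*(n + 3)*(n)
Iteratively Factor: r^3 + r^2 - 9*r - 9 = (r + 1)*(r^2 - 9) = (r + 1)*(r + 3)*(r - 3)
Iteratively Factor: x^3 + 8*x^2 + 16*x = (x + 4)*(x^2 + 4*x) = (x + 4)^2*(x)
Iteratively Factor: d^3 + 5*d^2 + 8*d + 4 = (d + 2)*(d^2 + 3*d + 2) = (d + 1)*(d + 2)*(d + 2)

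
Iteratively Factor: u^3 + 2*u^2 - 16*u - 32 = (u + 4)*(u^2 - 2*u - 8) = (u + 2)*(u + 4)*(u - 4)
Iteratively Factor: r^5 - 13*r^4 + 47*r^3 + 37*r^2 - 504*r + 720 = (r - 4)*(r^4 - 9*r^3 + 11*r^2 + 81*r - 180) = (r - 4)*(r - 3)*(r^3 - 6*r^2 - 7*r + 60) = (r - 4)^2*(r - 3)*(r^2 - 2*r - 15) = (r - 4)^2*(r - 3)*(r + 3)*(r - 5)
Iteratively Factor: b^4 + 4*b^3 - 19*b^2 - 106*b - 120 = (b + 2)*(b^3 + 2*b^2 - 23*b - 60) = (b + 2)*(b + 3)*(b^2 - b - 20) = (b - 5)*(b + 2)*(b + 3)*(b + 4)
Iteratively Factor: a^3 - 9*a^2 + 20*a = (a)*(a^2 - 9*a + 20) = a*(a - 5)*(a - 4)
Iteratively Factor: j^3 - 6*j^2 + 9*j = (j - 3)*(j^2 - 3*j) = j*(j - 3)*(j - 3)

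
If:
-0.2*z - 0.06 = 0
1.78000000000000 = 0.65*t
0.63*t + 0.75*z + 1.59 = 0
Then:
No Solution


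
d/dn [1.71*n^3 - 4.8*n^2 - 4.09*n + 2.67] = 5.13*n^2 - 9.6*n - 4.09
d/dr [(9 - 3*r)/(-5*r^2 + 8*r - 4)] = 15*(-r^2 + 6*r - 4)/(25*r^4 - 80*r^3 + 104*r^2 - 64*r + 16)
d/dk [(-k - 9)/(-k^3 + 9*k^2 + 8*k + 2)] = (k^3 - 9*k^2 - 8*k + (k + 9)*(-3*k^2 + 18*k + 8) - 2)/(-k^3 + 9*k^2 + 8*k + 2)^2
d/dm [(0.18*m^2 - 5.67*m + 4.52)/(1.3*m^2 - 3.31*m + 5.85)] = (6.7752*m^2 - 9.646*m - 18.2083)/(1.69*m^4 - 8.606*m^3 + 26.1661*m^2 - 38.727*m + 34.2225)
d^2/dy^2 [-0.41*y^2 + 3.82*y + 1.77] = -0.820000000000000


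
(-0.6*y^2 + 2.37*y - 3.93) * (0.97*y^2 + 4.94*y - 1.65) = -0.582*y^4 - 0.6651*y^3 + 8.8857*y^2 - 23.3247*y + 6.4845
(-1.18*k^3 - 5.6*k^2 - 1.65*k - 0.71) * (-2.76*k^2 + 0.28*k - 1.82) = 3.2568*k^5 + 15.1256*k^4 + 5.1336*k^3 + 11.6896*k^2 + 2.8042*k + 1.2922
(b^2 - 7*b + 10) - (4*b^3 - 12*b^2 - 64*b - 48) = -4*b^3 + 13*b^2 + 57*b + 58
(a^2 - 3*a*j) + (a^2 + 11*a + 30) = 2*a^2 - 3*a*j + 11*a + 30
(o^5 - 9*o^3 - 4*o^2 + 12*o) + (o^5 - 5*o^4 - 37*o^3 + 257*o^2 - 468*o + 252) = 2*o^5 - 5*o^4 - 46*o^3 + 253*o^2 - 456*o + 252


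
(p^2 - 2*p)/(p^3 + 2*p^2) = (p - 2)/(p*(p + 2))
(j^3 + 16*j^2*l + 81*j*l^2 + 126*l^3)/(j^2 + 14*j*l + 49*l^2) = (j^2 + 9*j*l + 18*l^2)/(j + 7*l)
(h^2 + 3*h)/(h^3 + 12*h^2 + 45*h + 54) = h/(h^2 + 9*h + 18)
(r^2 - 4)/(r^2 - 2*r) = (r + 2)/r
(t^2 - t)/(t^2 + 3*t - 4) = t/(t + 4)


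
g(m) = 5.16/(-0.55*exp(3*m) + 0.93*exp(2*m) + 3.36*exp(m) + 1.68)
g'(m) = 5.16*(1.65*exp(3*m) - 1.86*exp(2*m) - 3.36*exp(m))/(-0.55*exp(3*m) + 0.93*exp(2*m) + 3.36*exp(m) + 1.68)^2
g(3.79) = -0.00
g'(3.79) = 0.00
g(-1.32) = 1.96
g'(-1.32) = -0.74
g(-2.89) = 2.76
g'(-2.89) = -0.28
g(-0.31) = 1.17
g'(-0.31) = -0.74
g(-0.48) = 1.29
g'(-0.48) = -0.78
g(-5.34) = 3.04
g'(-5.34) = -0.03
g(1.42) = -0.69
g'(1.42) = 6.62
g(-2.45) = 2.61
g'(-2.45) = -0.40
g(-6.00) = 3.06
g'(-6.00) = -0.02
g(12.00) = 0.00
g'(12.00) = 0.00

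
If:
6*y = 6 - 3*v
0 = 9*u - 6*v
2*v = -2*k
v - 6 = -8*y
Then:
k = -2/3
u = 4/9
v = 2/3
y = 2/3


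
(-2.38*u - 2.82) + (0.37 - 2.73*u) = -5.11*u - 2.45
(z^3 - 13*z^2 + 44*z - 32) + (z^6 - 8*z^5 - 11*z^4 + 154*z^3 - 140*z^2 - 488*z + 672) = z^6 - 8*z^5 - 11*z^4 + 155*z^3 - 153*z^2 - 444*z + 640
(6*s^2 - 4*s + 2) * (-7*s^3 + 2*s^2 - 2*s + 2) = -42*s^5 + 40*s^4 - 34*s^3 + 24*s^2 - 12*s + 4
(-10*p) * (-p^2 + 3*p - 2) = 10*p^3 - 30*p^2 + 20*p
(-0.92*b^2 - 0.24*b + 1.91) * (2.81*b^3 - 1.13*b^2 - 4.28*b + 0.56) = -2.5852*b^5 + 0.3652*b^4 + 9.5759*b^3 - 1.6463*b^2 - 8.3092*b + 1.0696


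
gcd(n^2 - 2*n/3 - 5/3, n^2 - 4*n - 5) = n + 1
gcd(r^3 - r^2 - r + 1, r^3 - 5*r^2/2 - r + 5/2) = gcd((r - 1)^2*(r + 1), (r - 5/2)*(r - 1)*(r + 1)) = r^2 - 1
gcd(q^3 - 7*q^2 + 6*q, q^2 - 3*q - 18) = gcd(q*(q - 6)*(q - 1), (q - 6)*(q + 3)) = q - 6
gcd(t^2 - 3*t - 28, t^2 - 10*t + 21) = t - 7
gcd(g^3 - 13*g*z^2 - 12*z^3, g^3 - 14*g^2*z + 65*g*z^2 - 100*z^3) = -g + 4*z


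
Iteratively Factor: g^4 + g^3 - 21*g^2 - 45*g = (g - 5)*(g^3 + 6*g^2 + 9*g) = (g - 5)*(g + 3)*(g^2 + 3*g) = g*(g - 5)*(g + 3)*(g + 3)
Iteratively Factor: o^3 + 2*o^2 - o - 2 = (o - 1)*(o^2 + 3*o + 2) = (o - 1)*(o + 1)*(o + 2)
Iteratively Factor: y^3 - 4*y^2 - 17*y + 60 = (y - 3)*(y^2 - y - 20) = (y - 5)*(y - 3)*(y + 4)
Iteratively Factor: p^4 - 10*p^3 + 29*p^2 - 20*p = (p - 1)*(p^3 - 9*p^2 + 20*p) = (p - 4)*(p - 1)*(p^2 - 5*p) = (p - 5)*(p - 4)*(p - 1)*(p)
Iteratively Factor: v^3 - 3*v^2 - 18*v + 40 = (v - 2)*(v^2 - v - 20) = (v - 2)*(v + 4)*(v - 5)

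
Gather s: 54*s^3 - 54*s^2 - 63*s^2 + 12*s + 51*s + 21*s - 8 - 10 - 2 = 54*s^3 - 117*s^2 + 84*s - 20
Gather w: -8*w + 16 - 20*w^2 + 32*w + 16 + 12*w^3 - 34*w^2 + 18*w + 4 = 12*w^3 - 54*w^2 + 42*w + 36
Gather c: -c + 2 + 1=3 - c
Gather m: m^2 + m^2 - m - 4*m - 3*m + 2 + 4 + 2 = 2*m^2 - 8*m + 8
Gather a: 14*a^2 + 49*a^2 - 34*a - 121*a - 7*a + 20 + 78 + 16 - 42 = 63*a^2 - 162*a + 72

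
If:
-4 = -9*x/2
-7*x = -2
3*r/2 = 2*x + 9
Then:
No Solution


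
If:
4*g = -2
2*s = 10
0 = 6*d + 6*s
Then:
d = -5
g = -1/2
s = 5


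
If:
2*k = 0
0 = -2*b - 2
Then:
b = -1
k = 0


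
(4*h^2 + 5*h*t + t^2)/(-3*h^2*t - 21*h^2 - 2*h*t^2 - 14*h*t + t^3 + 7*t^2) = (4*h + t)/(-3*h*t - 21*h + t^2 + 7*t)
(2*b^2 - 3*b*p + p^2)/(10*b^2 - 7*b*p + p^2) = (-b + p)/(-5*b + p)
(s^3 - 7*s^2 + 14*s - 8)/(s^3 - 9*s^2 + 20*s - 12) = (s - 4)/(s - 6)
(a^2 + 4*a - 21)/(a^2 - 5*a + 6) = (a + 7)/(a - 2)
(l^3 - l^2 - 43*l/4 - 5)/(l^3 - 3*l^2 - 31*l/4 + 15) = (2*l + 1)/(2*l - 3)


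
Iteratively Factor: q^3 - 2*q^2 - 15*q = (q)*(q^2 - 2*q - 15) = q*(q - 5)*(q + 3)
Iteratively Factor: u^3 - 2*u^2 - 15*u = (u - 5)*(u^2 + 3*u) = u*(u - 5)*(u + 3)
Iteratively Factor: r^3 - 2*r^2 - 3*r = (r + 1)*(r^2 - 3*r) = (r - 3)*(r + 1)*(r)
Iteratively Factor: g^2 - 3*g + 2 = (g - 1)*(g - 2)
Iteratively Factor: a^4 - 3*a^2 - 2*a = (a + 1)*(a^3 - a^2 - 2*a) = (a + 1)^2*(a^2 - 2*a) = (a - 2)*(a + 1)^2*(a)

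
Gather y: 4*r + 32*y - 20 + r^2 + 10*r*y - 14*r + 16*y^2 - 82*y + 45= r^2 - 10*r + 16*y^2 + y*(10*r - 50) + 25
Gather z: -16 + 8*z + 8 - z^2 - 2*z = -z^2 + 6*z - 8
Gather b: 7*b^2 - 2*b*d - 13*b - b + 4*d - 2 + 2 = 7*b^2 + b*(-2*d - 14) + 4*d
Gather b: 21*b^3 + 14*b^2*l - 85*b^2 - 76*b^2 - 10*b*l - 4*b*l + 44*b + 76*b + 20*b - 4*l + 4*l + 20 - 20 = 21*b^3 + b^2*(14*l - 161) + b*(140 - 14*l)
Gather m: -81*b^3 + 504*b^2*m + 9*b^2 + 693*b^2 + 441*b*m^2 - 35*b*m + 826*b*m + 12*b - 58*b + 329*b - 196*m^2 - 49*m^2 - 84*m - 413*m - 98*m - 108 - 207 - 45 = -81*b^3 + 702*b^2 + 283*b + m^2*(441*b - 245) + m*(504*b^2 + 791*b - 595) - 360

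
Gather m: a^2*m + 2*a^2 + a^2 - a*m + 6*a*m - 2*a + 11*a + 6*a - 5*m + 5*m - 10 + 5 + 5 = 3*a^2 + 15*a + m*(a^2 + 5*a)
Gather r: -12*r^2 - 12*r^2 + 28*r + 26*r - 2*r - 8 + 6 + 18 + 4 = -24*r^2 + 52*r + 20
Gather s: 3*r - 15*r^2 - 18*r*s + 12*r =-15*r^2 - 18*r*s + 15*r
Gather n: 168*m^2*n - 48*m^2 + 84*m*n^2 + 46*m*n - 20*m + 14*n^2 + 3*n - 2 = -48*m^2 - 20*m + n^2*(84*m + 14) + n*(168*m^2 + 46*m + 3) - 2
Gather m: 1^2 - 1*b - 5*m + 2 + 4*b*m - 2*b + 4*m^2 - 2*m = -3*b + 4*m^2 + m*(4*b - 7) + 3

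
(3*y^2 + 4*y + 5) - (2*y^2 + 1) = y^2 + 4*y + 4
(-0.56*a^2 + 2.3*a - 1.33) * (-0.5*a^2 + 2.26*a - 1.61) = 0.28*a^4 - 2.4156*a^3 + 6.7646*a^2 - 6.7088*a + 2.1413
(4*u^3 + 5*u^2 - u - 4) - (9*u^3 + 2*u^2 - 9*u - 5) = -5*u^3 + 3*u^2 + 8*u + 1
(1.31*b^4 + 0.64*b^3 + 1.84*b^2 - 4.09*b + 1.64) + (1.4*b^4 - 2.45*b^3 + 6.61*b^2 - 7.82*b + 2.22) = 2.71*b^4 - 1.81*b^3 + 8.45*b^2 - 11.91*b + 3.86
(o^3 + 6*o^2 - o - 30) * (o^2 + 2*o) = o^5 + 8*o^4 + 11*o^3 - 32*o^2 - 60*o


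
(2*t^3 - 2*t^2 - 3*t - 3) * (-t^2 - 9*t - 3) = -2*t^5 - 16*t^4 + 15*t^3 + 36*t^2 + 36*t + 9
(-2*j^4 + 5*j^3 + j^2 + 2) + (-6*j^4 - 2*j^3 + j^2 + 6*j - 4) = -8*j^4 + 3*j^3 + 2*j^2 + 6*j - 2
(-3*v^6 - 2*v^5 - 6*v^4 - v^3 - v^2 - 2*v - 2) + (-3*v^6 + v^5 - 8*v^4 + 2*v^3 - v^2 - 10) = -6*v^6 - v^5 - 14*v^4 + v^3 - 2*v^2 - 2*v - 12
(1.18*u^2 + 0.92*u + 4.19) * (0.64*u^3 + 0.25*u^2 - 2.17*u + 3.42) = 0.7552*u^5 + 0.8838*u^4 + 0.351*u^3 + 3.0867*u^2 - 5.9459*u + 14.3298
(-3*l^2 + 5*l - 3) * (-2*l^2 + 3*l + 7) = 6*l^4 - 19*l^3 + 26*l - 21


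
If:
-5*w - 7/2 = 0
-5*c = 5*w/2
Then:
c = 7/20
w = -7/10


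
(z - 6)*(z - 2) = z^2 - 8*z + 12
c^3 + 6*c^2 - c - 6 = (c - 1)*(c + 1)*(c + 6)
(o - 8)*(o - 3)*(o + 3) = o^3 - 8*o^2 - 9*o + 72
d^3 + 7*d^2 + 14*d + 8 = (d + 1)*(d + 2)*(d + 4)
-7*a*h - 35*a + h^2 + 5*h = (-7*a + h)*(h + 5)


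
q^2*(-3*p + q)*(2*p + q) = -6*p^2*q^2 - p*q^3 + q^4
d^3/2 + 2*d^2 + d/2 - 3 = (d/2 + 1)*(d - 1)*(d + 3)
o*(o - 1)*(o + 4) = o^3 + 3*o^2 - 4*o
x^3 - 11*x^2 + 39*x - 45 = (x - 5)*(x - 3)^2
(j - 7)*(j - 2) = j^2 - 9*j + 14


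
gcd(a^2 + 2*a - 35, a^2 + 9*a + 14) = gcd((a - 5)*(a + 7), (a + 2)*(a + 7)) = a + 7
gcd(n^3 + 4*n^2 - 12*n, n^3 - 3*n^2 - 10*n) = n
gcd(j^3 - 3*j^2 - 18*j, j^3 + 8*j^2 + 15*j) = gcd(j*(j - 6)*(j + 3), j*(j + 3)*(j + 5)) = j^2 + 3*j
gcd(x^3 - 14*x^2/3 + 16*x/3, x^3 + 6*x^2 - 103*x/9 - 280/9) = x - 8/3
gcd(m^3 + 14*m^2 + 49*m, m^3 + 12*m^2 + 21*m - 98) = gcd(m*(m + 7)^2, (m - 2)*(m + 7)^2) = m^2 + 14*m + 49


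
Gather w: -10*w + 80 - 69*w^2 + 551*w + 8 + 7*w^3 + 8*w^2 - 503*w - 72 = 7*w^3 - 61*w^2 + 38*w + 16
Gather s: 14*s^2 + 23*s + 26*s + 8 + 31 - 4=14*s^2 + 49*s + 35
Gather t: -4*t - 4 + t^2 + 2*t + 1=t^2 - 2*t - 3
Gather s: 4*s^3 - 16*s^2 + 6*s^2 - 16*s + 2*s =4*s^3 - 10*s^2 - 14*s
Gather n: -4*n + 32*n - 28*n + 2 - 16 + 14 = 0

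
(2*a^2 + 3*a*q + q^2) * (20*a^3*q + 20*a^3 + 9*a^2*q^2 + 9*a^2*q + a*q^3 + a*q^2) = 40*a^5*q + 40*a^5 + 78*a^4*q^2 + 78*a^4*q + 49*a^3*q^3 + 49*a^3*q^2 + 12*a^2*q^4 + 12*a^2*q^3 + a*q^5 + a*q^4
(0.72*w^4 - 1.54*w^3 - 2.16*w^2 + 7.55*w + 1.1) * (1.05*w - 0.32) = 0.756*w^5 - 1.8474*w^4 - 1.7752*w^3 + 8.6187*w^2 - 1.261*w - 0.352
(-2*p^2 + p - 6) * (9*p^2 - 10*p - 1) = -18*p^4 + 29*p^3 - 62*p^2 + 59*p + 6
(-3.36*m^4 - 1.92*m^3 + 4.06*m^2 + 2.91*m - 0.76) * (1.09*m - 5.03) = -3.6624*m^5 + 14.808*m^4 + 14.083*m^3 - 17.2499*m^2 - 15.4657*m + 3.8228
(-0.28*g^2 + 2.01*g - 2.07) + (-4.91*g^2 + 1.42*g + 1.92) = -5.19*g^2 + 3.43*g - 0.15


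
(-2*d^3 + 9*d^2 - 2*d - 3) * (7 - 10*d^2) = 20*d^5 - 90*d^4 + 6*d^3 + 93*d^2 - 14*d - 21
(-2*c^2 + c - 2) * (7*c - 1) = -14*c^3 + 9*c^2 - 15*c + 2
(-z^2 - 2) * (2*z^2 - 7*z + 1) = -2*z^4 + 7*z^3 - 5*z^2 + 14*z - 2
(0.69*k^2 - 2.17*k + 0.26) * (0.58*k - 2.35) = 0.4002*k^3 - 2.8801*k^2 + 5.2503*k - 0.611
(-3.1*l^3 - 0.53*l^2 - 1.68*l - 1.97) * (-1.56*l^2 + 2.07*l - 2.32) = 4.836*l^5 - 5.5902*l^4 + 8.7157*l^3 + 0.8252*l^2 - 0.1803*l + 4.5704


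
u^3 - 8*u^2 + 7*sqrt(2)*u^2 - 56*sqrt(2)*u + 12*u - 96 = (u - 8)*(u + sqrt(2))*(u + 6*sqrt(2))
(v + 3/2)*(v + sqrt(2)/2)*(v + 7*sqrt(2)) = v^3 + 3*v^2/2 + 15*sqrt(2)*v^2/2 + 7*v + 45*sqrt(2)*v/4 + 21/2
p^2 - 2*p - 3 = (p - 3)*(p + 1)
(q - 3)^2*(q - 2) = q^3 - 8*q^2 + 21*q - 18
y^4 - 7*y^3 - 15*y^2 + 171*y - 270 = (y - 6)*(y - 3)^2*(y + 5)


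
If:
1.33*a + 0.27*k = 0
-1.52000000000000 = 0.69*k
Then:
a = 0.45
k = -2.20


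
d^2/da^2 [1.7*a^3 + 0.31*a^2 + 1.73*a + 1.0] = 10.2*a + 0.62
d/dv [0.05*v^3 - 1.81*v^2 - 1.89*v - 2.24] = 0.15*v^2 - 3.62*v - 1.89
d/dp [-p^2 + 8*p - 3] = 8 - 2*p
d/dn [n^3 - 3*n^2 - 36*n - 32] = 3*n^2 - 6*n - 36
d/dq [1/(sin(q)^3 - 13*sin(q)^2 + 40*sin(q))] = (-3*cos(q) + 26/tan(q) - 40*cos(q)/sin(q)^2)/((sin(q) - 8)^2*(sin(q) - 5)^2)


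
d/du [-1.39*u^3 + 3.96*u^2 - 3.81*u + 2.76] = -4.17*u^2 + 7.92*u - 3.81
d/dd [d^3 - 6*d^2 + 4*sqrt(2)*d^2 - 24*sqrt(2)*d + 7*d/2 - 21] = 3*d^2 - 12*d + 8*sqrt(2)*d - 24*sqrt(2) + 7/2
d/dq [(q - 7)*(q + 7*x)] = 2*q + 7*x - 7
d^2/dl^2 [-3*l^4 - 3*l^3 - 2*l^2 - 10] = -36*l^2 - 18*l - 4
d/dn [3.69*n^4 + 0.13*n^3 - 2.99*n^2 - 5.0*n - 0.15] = 14.76*n^3 + 0.39*n^2 - 5.98*n - 5.0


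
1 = 1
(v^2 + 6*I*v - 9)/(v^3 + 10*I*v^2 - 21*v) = (v + 3*I)/(v*(v + 7*I))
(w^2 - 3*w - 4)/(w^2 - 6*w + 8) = (w + 1)/(w - 2)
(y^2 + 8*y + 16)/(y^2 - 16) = (y + 4)/(y - 4)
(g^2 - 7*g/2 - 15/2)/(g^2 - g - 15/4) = 2*(g - 5)/(2*g - 5)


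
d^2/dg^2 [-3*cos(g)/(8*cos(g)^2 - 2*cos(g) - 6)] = 3*(4*(1 - cos(2*g))^2 + 72*cos(g) + 46*cos(2*g) + 5*cos(3*g) + 24)/(2*(cos(g) - 1)^2*(4*cos(g) + 3)^3)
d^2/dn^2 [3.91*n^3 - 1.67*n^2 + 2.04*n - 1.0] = 23.46*n - 3.34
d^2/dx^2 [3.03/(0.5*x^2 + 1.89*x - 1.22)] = 3.03*(-0.5*x^2 - 1.89*x + (1.0*x + 1.89)*(2.0*x + 3.78) + 1.22)/(0.5*x^2 + 1.89*x - 1.22)^3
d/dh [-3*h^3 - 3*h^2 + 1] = 3*h*(-3*h - 2)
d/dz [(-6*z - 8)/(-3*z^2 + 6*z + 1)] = 6*(-3*z^2 - 8*z + 7)/(9*z^4 - 36*z^3 + 30*z^2 + 12*z + 1)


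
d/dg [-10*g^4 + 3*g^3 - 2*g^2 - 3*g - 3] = -40*g^3 + 9*g^2 - 4*g - 3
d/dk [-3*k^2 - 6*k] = -6*k - 6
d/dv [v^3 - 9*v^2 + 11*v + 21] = 3*v^2 - 18*v + 11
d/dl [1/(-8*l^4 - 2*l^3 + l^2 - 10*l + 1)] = 2*(16*l^3 + 3*l^2 - l + 5)/(8*l^4 + 2*l^3 - l^2 + 10*l - 1)^2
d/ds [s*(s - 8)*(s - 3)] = 3*s^2 - 22*s + 24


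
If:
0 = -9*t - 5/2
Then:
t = -5/18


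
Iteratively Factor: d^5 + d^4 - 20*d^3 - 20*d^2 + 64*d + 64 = (d + 1)*(d^4 - 20*d^2 + 64) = (d + 1)*(d + 2)*(d^3 - 2*d^2 - 16*d + 32) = (d - 4)*(d + 1)*(d + 2)*(d^2 + 2*d - 8) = (d - 4)*(d + 1)*(d + 2)*(d + 4)*(d - 2)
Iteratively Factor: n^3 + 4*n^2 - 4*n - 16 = (n - 2)*(n^2 + 6*n + 8) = (n - 2)*(n + 2)*(n + 4)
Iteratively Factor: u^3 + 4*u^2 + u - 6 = (u - 1)*(u^2 + 5*u + 6) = (u - 1)*(u + 3)*(u + 2)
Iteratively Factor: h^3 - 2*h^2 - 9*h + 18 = (h - 3)*(h^2 + h - 6) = (h - 3)*(h - 2)*(h + 3)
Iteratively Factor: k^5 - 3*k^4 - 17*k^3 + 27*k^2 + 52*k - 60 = (k + 2)*(k^4 - 5*k^3 - 7*k^2 + 41*k - 30) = (k - 2)*(k + 2)*(k^3 - 3*k^2 - 13*k + 15) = (k - 2)*(k - 1)*(k + 2)*(k^2 - 2*k - 15) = (k - 2)*(k - 1)*(k + 2)*(k + 3)*(k - 5)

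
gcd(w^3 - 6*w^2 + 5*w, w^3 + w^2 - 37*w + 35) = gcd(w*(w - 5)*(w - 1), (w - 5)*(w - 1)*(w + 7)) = w^2 - 6*w + 5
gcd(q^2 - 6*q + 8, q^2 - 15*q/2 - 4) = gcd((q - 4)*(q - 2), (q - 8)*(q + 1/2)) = 1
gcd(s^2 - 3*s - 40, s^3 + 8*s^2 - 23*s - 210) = 1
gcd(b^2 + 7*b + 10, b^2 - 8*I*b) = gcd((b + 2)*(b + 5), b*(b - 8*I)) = 1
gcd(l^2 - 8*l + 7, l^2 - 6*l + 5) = l - 1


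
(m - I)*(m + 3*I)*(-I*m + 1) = -I*m^3 + 3*m^2 - I*m + 3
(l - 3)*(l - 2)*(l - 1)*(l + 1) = l^4 - 5*l^3 + 5*l^2 + 5*l - 6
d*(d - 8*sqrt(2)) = d^2 - 8*sqrt(2)*d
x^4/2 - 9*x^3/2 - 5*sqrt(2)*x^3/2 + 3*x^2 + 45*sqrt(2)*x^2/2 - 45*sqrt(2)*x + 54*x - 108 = (x/2 + sqrt(2)/2)*(x - 6)*(x - 3)*(x - 6*sqrt(2))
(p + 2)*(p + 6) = p^2 + 8*p + 12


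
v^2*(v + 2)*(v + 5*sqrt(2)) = v^4 + 2*v^3 + 5*sqrt(2)*v^3 + 10*sqrt(2)*v^2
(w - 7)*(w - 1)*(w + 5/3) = w^3 - 19*w^2/3 - 19*w/3 + 35/3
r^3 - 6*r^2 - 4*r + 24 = (r - 6)*(r - 2)*(r + 2)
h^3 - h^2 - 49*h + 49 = (h - 7)*(h - 1)*(h + 7)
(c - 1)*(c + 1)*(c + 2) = c^3 + 2*c^2 - c - 2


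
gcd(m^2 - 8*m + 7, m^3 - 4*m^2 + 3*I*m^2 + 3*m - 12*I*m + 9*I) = m - 1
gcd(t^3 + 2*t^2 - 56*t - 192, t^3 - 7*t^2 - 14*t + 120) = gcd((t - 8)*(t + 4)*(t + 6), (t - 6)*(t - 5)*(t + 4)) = t + 4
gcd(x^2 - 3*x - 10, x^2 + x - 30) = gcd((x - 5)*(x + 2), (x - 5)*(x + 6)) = x - 5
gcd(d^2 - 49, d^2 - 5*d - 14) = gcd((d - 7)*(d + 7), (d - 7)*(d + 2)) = d - 7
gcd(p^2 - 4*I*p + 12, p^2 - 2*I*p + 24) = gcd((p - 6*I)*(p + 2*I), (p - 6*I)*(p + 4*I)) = p - 6*I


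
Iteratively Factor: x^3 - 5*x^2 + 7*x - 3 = (x - 1)*(x^2 - 4*x + 3) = (x - 1)^2*(x - 3)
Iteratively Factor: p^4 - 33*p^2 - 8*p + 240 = (p + 4)*(p^3 - 4*p^2 - 17*p + 60) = (p - 3)*(p + 4)*(p^2 - p - 20) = (p - 5)*(p - 3)*(p + 4)*(p + 4)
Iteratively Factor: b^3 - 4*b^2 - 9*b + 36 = (b + 3)*(b^2 - 7*b + 12) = (b - 3)*(b + 3)*(b - 4)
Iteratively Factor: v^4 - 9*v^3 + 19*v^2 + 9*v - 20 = (v + 1)*(v^3 - 10*v^2 + 29*v - 20) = (v - 1)*(v + 1)*(v^2 - 9*v + 20) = (v - 4)*(v - 1)*(v + 1)*(v - 5)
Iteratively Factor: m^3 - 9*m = (m + 3)*(m^2 - 3*m) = m*(m + 3)*(m - 3)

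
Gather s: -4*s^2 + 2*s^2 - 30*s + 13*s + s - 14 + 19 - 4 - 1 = -2*s^2 - 16*s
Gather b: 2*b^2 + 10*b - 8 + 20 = 2*b^2 + 10*b + 12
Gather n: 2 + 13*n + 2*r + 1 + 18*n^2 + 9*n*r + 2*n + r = 18*n^2 + n*(9*r + 15) + 3*r + 3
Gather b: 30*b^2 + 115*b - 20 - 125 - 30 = 30*b^2 + 115*b - 175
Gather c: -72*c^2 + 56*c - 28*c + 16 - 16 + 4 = -72*c^2 + 28*c + 4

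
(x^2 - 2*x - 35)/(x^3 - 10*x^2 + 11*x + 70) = (x + 5)/(x^2 - 3*x - 10)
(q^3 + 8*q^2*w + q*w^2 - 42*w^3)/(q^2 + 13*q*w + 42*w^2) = (q^2 + q*w - 6*w^2)/(q + 6*w)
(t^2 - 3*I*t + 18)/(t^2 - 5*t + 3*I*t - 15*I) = (t - 6*I)/(t - 5)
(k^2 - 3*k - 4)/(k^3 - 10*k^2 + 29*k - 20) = (k + 1)/(k^2 - 6*k + 5)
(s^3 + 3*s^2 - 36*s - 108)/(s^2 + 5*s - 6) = (s^2 - 3*s - 18)/(s - 1)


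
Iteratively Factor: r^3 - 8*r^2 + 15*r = (r - 5)*(r^2 - 3*r) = r*(r - 5)*(r - 3)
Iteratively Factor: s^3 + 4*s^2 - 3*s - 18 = (s + 3)*(s^2 + s - 6) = (s - 2)*(s + 3)*(s + 3)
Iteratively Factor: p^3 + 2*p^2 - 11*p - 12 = (p + 4)*(p^2 - 2*p - 3) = (p + 1)*(p + 4)*(p - 3)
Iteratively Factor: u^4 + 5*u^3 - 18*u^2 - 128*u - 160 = (u + 4)*(u^3 + u^2 - 22*u - 40) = (u - 5)*(u + 4)*(u^2 + 6*u + 8) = (u - 5)*(u + 2)*(u + 4)*(u + 4)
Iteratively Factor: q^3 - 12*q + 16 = (q - 2)*(q^2 + 2*q - 8) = (q - 2)^2*(q + 4)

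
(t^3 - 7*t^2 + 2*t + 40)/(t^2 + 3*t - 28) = (t^2 - 3*t - 10)/(t + 7)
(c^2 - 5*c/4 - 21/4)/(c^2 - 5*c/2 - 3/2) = (4*c + 7)/(2*(2*c + 1))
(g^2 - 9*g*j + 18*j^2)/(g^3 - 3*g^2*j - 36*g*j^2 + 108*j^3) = 1/(g + 6*j)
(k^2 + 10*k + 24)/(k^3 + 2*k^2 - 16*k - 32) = (k + 6)/(k^2 - 2*k - 8)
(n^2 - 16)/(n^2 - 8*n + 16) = (n + 4)/(n - 4)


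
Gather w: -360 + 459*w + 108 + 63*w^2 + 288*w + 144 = 63*w^2 + 747*w - 108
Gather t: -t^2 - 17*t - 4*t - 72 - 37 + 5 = -t^2 - 21*t - 104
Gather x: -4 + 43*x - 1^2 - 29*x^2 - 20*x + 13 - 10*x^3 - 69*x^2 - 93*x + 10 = -10*x^3 - 98*x^2 - 70*x + 18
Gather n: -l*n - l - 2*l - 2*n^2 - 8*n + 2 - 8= -3*l - 2*n^2 + n*(-l - 8) - 6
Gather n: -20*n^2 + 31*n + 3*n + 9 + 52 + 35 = -20*n^2 + 34*n + 96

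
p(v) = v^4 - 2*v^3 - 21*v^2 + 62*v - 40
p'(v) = 4*v^3 - 6*v^2 - 42*v + 62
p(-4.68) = -105.39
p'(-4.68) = -282.87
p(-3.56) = -276.01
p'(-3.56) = -44.99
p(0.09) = -34.59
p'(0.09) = 58.17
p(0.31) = -22.85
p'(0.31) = 48.52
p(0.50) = -14.44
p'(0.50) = 40.00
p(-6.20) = 722.65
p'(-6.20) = -861.55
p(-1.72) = -189.84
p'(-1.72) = 96.14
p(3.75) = -10.53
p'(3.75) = 31.06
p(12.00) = 14960.00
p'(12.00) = 5606.00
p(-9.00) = 5720.00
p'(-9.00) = -2962.00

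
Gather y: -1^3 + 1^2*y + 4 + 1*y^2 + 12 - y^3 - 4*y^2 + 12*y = -y^3 - 3*y^2 + 13*y + 15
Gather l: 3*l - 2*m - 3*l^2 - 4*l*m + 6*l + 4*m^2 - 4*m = -3*l^2 + l*(9 - 4*m) + 4*m^2 - 6*m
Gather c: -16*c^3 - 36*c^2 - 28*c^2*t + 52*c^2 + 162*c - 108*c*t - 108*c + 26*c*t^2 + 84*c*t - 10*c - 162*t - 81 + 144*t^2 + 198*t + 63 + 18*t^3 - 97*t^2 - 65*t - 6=-16*c^3 + c^2*(16 - 28*t) + c*(26*t^2 - 24*t + 44) + 18*t^3 + 47*t^2 - 29*t - 24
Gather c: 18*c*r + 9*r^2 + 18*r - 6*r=18*c*r + 9*r^2 + 12*r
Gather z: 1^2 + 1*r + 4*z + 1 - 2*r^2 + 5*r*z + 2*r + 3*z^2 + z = -2*r^2 + 3*r + 3*z^2 + z*(5*r + 5) + 2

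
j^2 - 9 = (j - 3)*(j + 3)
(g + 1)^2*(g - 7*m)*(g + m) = g^4 - 6*g^3*m + 2*g^3 - 7*g^2*m^2 - 12*g^2*m + g^2 - 14*g*m^2 - 6*g*m - 7*m^2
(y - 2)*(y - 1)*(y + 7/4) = y^3 - 5*y^2/4 - 13*y/4 + 7/2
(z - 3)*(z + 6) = z^2 + 3*z - 18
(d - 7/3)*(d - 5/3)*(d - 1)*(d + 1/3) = d^4 - 14*d^3/3 + 56*d^2/9 - 34*d/27 - 35/27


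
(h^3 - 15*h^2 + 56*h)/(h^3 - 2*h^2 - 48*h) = (h - 7)/(h + 6)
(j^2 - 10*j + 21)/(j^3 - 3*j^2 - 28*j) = (j - 3)/(j*(j + 4))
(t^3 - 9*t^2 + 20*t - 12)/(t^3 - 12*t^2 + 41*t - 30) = (t - 2)/(t - 5)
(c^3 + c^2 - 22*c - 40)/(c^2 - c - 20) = c + 2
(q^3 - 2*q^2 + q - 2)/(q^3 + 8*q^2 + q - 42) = (q^2 + 1)/(q^2 + 10*q + 21)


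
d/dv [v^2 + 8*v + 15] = 2*v + 8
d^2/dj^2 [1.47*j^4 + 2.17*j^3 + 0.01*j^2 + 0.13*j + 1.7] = 17.64*j^2 + 13.02*j + 0.02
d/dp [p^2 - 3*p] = 2*p - 3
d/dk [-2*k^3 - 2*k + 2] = -6*k^2 - 2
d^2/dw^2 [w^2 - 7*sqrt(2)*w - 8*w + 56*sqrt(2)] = 2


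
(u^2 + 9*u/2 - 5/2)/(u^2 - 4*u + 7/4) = 2*(u + 5)/(2*u - 7)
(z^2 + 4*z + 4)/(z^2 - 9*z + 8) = (z^2 + 4*z + 4)/(z^2 - 9*z + 8)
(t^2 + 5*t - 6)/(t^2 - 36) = (t - 1)/(t - 6)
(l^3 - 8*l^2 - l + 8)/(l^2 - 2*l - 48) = (l^2 - 1)/(l + 6)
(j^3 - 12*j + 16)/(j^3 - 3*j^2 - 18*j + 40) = (j - 2)/(j - 5)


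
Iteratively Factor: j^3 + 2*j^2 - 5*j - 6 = (j + 3)*(j^2 - j - 2) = (j + 1)*(j + 3)*(j - 2)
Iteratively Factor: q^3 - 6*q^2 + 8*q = (q - 2)*(q^2 - 4*q) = q*(q - 2)*(q - 4)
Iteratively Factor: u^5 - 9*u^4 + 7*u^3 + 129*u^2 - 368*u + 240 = (u - 4)*(u^4 - 5*u^3 - 13*u^2 + 77*u - 60) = (u - 5)*(u - 4)*(u^3 - 13*u + 12) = (u - 5)*(u - 4)*(u - 1)*(u^2 + u - 12) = (u - 5)*(u - 4)*(u - 1)*(u + 4)*(u - 3)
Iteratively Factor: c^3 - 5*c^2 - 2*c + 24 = (c - 3)*(c^2 - 2*c - 8) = (c - 4)*(c - 3)*(c + 2)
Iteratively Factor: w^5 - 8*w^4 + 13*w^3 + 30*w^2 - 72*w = (w + 2)*(w^4 - 10*w^3 + 33*w^2 - 36*w) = (w - 4)*(w + 2)*(w^3 - 6*w^2 + 9*w) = (w - 4)*(w - 3)*(w + 2)*(w^2 - 3*w) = w*(w - 4)*(w - 3)*(w + 2)*(w - 3)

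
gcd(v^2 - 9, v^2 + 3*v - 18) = v - 3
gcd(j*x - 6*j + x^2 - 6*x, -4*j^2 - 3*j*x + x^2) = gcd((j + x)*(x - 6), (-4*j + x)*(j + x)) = j + x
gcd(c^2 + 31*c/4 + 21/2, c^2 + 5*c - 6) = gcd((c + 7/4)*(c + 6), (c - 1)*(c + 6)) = c + 6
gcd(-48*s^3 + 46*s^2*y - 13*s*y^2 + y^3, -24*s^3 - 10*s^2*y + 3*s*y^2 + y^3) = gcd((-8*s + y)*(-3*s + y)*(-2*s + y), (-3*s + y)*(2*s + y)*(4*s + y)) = -3*s + y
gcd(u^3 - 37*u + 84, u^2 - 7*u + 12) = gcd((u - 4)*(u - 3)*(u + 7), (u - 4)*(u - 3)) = u^2 - 7*u + 12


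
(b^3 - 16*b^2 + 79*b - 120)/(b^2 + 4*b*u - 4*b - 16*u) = (b^3 - 16*b^2 + 79*b - 120)/(b^2 + 4*b*u - 4*b - 16*u)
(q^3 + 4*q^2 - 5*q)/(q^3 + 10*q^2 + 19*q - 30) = q/(q + 6)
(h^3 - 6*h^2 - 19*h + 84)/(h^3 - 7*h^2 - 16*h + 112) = (h - 3)/(h - 4)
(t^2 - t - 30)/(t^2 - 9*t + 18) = (t + 5)/(t - 3)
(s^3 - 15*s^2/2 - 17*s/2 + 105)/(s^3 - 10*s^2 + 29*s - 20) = (s^2 - 5*s/2 - 21)/(s^2 - 5*s + 4)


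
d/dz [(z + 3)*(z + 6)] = 2*z + 9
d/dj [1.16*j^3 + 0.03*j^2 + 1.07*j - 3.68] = 3.48*j^2 + 0.06*j + 1.07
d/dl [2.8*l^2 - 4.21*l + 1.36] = 5.6*l - 4.21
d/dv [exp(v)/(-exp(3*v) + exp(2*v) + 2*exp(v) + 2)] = (2*exp(3*v) - exp(2*v) + 2)*exp(v)/(exp(6*v) - 2*exp(5*v) - 3*exp(4*v) + 8*exp(2*v) + 8*exp(v) + 4)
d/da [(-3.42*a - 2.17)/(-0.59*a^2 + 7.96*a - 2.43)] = (-2.0178*a^2 - 2.5606*a + 25.5838)/(0.3481*a^4 - 9.3928*a^3 + 66.229*a^2 - 38.6856*a + 5.9049)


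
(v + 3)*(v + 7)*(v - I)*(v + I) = v^4 + 10*v^3 + 22*v^2 + 10*v + 21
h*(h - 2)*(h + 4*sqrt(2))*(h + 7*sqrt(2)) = h^4 - 2*h^3 + 11*sqrt(2)*h^3 - 22*sqrt(2)*h^2 + 56*h^2 - 112*h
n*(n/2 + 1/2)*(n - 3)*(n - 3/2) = n^4/2 - 7*n^3/4 + 9*n/4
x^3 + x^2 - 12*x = x*(x - 3)*(x + 4)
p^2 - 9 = (p - 3)*(p + 3)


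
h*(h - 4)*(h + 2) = h^3 - 2*h^2 - 8*h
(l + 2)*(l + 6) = l^2 + 8*l + 12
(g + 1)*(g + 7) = g^2 + 8*g + 7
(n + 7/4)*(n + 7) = n^2 + 35*n/4 + 49/4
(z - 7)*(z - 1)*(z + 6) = z^3 - 2*z^2 - 41*z + 42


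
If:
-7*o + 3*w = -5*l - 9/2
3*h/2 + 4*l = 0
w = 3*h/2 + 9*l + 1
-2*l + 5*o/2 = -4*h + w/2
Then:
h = -244/337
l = 183/674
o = 1245/674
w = 1589/674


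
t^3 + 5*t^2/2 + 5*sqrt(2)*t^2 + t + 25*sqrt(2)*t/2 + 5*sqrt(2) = (t + 1/2)*(t + 2)*(t + 5*sqrt(2))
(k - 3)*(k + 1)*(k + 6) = k^3 + 4*k^2 - 15*k - 18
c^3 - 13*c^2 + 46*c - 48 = (c - 8)*(c - 3)*(c - 2)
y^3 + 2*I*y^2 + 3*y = y*(y - I)*(y + 3*I)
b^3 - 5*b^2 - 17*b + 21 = (b - 7)*(b - 1)*(b + 3)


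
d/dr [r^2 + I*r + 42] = 2*r + I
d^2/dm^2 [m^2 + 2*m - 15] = 2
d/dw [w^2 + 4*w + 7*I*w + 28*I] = 2*w + 4 + 7*I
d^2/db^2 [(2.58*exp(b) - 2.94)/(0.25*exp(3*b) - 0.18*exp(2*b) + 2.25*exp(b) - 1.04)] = (0.645*exp(6*b) - 2.00205*exp(5*b) - 4.266108*exp(4*b) + 6.076776*exp(3*b) - 6.20535599999999*exp(2*b) - 6.645078*exp(b) - 4.089072)*exp(b)/(0.015625*exp(9*b) - 0.03375*exp(8*b) + 0.446175*exp(7*b) - 0.808332*exp(6*b) + 4.296375*exp(5*b) - 6.344838*exp(4*b) + 14.729025*exp(3*b) - 16.379064*exp(2*b) + 7.3008*exp(b) - 1.124864)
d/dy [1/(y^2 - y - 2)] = (1 - 2*y)/(-y^2 + y + 2)^2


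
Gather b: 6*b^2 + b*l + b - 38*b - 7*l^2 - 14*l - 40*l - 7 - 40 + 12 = 6*b^2 + b*(l - 37) - 7*l^2 - 54*l - 35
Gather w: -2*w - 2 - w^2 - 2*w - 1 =-w^2 - 4*w - 3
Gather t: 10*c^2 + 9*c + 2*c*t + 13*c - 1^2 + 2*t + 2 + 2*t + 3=10*c^2 + 22*c + t*(2*c + 4) + 4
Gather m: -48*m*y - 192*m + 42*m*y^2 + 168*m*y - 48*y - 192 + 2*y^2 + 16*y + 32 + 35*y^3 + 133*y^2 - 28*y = m*(42*y^2 + 120*y - 192) + 35*y^3 + 135*y^2 - 60*y - 160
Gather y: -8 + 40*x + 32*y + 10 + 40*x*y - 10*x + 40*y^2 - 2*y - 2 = 30*x + 40*y^2 + y*(40*x + 30)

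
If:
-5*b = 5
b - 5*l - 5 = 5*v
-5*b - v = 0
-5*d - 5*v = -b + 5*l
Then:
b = -1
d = 1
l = -31/5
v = 5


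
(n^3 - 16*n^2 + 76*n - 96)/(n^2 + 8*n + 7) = (n^3 - 16*n^2 + 76*n - 96)/(n^2 + 8*n + 7)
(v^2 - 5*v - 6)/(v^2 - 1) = (v - 6)/(v - 1)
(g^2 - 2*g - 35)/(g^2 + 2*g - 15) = (g - 7)/(g - 3)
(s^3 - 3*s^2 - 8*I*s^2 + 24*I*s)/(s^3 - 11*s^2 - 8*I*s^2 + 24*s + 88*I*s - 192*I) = s/(s - 8)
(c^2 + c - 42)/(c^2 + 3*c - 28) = (c - 6)/(c - 4)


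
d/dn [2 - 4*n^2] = -8*n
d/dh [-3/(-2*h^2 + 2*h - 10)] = 3*(1 - 2*h)/(2*(h^2 - h + 5)^2)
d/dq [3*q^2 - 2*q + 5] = 6*q - 2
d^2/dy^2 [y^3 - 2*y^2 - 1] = 6*y - 4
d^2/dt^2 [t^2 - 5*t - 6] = 2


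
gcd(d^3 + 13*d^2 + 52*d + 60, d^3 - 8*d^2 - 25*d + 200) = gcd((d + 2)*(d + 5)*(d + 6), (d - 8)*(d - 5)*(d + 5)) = d + 5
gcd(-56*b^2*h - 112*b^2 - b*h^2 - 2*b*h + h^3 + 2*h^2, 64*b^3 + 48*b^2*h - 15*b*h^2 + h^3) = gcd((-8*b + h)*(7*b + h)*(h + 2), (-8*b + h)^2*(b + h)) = 8*b - h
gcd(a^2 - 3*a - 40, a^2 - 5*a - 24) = a - 8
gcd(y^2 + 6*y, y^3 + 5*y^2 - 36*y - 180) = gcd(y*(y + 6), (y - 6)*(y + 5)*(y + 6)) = y + 6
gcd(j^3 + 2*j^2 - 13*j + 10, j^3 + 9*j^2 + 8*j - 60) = j^2 + 3*j - 10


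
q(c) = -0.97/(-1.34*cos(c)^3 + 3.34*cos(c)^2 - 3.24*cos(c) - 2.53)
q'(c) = -0.97*(-4.02*sin(c)*cos(c)^2 + 6.68*sin(c)*cos(c) - 3.24*sin(c))/(-1.34*cos(c)^3 + 3.34*cos(c)^2 - 3.24*cos(c) - 2.53)^2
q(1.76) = 0.54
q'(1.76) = 1.37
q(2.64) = -0.26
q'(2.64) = 0.40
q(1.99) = 1.71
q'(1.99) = 18.23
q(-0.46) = 0.26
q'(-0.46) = -0.02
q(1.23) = 0.29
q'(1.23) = 0.12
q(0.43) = 0.26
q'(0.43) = 0.01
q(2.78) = -0.21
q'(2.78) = 0.22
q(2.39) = -0.45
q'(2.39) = 1.48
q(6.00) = 0.26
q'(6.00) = -0.01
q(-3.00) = -0.18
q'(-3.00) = -0.07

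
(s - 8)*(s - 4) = s^2 - 12*s + 32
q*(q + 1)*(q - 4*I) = q^3 + q^2 - 4*I*q^2 - 4*I*q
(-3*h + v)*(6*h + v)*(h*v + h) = -18*h^3*v - 18*h^3 + 3*h^2*v^2 + 3*h^2*v + h*v^3 + h*v^2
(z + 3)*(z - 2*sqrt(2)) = z^2 - 2*sqrt(2)*z + 3*z - 6*sqrt(2)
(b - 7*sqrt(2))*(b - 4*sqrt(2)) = b^2 - 11*sqrt(2)*b + 56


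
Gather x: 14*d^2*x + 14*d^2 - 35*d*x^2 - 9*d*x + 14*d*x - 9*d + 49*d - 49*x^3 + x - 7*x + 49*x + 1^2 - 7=14*d^2 - 35*d*x^2 + 40*d - 49*x^3 + x*(14*d^2 + 5*d + 43) - 6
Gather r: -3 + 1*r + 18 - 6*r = 15 - 5*r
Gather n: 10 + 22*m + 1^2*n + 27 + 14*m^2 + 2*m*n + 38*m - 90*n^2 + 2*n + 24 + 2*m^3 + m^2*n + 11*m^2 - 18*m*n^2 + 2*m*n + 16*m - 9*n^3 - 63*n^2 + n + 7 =2*m^3 + 25*m^2 + 76*m - 9*n^3 + n^2*(-18*m - 153) + n*(m^2 + 4*m + 4) + 68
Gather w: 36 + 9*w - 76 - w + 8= 8*w - 32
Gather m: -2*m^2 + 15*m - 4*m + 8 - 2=-2*m^2 + 11*m + 6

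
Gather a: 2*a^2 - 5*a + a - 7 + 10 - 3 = 2*a^2 - 4*a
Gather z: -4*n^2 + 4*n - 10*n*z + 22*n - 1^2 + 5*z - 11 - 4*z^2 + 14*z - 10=-4*n^2 + 26*n - 4*z^2 + z*(19 - 10*n) - 22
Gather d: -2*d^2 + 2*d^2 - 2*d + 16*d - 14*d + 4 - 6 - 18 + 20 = 0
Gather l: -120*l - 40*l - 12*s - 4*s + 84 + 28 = -160*l - 16*s + 112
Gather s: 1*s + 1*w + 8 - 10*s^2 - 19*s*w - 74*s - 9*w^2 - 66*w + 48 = -10*s^2 + s*(-19*w - 73) - 9*w^2 - 65*w + 56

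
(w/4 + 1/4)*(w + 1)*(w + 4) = w^3/4 + 3*w^2/2 + 9*w/4 + 1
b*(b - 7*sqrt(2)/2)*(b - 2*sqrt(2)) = b^3 - 11*sqrt(2)*b^2/2 + 14*b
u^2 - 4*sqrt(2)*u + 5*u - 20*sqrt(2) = (u + 5)*(u - 4*sqrt(2))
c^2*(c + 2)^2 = c^4 + 4*c^3 + 4*c^2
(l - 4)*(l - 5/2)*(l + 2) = l^3 - 9*l^2/2 - 3*l + 20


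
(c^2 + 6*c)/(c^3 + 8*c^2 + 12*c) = 1/(c + 2)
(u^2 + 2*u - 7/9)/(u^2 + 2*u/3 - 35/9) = (3*u - 1)/(3*u - 5)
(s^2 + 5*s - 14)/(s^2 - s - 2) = (s + 7)/(s + 1)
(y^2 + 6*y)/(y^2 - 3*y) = (y + 6)/(y - 3)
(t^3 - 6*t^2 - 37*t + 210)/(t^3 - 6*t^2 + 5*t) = (t^2 - t - 42)/(t*(t - 1))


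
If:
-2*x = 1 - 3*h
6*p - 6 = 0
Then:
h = 2*x/3 + 1/3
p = 1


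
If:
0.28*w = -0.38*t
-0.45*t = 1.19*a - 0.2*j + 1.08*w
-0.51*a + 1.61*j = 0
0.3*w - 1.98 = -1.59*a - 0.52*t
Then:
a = 1.15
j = 0.37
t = 1.28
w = -1.74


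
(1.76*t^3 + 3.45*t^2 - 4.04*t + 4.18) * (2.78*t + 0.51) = 4.8928*t^4 + 10.4886*t^3 - 9.4717*t^2 + 9.56*t + 2.1318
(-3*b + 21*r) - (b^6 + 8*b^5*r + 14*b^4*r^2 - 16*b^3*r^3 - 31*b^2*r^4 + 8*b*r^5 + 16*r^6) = -b^6 - 8*b^5*r - 14*b^4*r^2 + 16*b^3*r^3 + 31*b^2*r^4 - 8*b*r^5 - 3*b - 16*r^6 + 21*r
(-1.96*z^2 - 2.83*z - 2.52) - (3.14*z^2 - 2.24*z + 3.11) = -5.1*z^2 - 0.59*z - 5.63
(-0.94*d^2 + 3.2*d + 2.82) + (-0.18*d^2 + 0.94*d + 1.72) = -1.12*d^2 + 4.14*d + 4.54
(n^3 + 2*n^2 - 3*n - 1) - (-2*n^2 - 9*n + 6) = n^3 + 4*n^2 + 6*n - 7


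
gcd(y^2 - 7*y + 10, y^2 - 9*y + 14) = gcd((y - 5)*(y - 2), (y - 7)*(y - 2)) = y - 2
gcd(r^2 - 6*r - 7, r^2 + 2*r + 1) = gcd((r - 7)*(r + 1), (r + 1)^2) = r + 1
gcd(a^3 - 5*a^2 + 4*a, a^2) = a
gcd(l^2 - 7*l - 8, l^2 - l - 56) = l - 8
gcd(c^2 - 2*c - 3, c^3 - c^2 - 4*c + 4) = 1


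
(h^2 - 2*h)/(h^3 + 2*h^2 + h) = (h - 2)/(h^2 + 2*h + 1)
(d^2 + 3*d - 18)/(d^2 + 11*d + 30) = (d - 3)/(d + 5)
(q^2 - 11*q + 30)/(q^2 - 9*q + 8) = (q^2 - 11*q + 30)/(q^2 - 9*q + 8)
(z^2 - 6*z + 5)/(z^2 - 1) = (z - 5)/(z + 1)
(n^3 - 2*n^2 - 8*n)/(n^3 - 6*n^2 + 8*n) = (n + 2)/(n - 2)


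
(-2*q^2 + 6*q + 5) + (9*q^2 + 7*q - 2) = 7*q^2 + 13*q + 3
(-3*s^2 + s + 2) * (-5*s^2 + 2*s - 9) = 15*s^4 - 11*s^3 + 19*s^2 - 5*s - 18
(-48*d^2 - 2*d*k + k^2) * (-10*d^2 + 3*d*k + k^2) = 480*d^4 - 124*d^3*k - 64*d^2*k^2 + d*k^3 + k^4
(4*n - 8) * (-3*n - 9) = -12*n^2 - 12*n + 72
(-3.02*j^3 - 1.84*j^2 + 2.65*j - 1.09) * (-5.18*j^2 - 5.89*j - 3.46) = 15.6436*j^5 + 27.319*j^4 + 7.5598*j^3 - 3.5959*j^2 - 2.7489*j + 3.7714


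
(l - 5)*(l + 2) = l^2 - 3*l - 10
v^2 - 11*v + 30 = (v - 6)*(v - 5)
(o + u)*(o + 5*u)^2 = o^3 + 11*o^2*u + 35*o*u^2 + 25*u^3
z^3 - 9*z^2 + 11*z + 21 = (z - 7)*(z - 3)*(z + 1)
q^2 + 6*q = q*(q + 6)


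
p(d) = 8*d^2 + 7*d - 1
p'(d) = 16*d + 7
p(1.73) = 35.05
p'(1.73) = 34.68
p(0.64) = 6.76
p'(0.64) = 17.24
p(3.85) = 144.53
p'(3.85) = 68.60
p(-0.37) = -2.49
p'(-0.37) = 1.08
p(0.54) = 5.11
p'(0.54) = 15.64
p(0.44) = 3.63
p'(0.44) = 14.04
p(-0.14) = -1.82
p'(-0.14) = 4.76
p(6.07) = 336.25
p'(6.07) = 104.12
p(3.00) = 92.00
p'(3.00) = 55.00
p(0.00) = -1.00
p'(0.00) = 7.00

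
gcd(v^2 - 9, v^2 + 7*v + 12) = v + 3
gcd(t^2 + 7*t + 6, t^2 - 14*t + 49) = 1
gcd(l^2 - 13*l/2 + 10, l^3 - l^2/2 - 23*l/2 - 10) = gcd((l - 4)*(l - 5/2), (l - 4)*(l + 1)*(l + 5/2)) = l - 4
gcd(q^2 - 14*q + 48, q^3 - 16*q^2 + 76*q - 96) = q^2 - 14*q + 48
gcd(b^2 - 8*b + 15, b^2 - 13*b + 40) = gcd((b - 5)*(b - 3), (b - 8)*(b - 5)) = b - 5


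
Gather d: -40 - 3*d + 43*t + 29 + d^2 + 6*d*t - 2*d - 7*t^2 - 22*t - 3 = d^2 + d*(6*t - 5) - 7*t^2 + 21*t - 14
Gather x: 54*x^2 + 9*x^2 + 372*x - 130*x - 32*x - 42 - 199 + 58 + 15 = 63*x^2 + 210*x - 168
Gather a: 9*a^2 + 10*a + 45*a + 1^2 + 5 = 9*a^2 + 55*a + 6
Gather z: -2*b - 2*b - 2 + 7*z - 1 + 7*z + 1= -4*b + 14*z - 2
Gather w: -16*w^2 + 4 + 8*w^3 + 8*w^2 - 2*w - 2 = 8*w^3 - 8*w^2 - 2*w + 2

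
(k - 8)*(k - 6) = k^2 - 14*k + 48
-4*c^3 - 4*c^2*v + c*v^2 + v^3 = (-2*c + v)*(c + v)*(2*c + v)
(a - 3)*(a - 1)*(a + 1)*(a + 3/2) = a^4 - 3*a^3/2 - 11*a^2/2 + 3*a/2 + 9/2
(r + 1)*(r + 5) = r^2 + 6*r + 5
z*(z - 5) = z^2 - 5*z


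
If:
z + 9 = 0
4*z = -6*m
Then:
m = 6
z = -9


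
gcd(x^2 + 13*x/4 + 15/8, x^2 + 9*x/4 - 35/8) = 1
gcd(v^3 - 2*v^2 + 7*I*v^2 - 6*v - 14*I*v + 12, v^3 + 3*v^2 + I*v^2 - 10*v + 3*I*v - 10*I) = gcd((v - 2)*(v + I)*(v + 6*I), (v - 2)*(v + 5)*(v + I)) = v^2 + v*(-2 + I) - 2*I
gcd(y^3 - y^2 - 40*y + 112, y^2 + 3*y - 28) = y^2 + 3*y - 28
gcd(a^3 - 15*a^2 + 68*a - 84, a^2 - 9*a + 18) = a - 6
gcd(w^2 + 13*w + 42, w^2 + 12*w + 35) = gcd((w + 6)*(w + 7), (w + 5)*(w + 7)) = w + 7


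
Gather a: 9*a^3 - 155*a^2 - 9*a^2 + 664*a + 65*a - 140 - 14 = 9*a^3 - 164*a^2 + 729*a - 154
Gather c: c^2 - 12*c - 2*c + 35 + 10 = c^2 - 14*c + 45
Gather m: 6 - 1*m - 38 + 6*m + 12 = 5*m - 20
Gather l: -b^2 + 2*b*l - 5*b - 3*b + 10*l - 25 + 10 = -b^2 - 8*b + l*(2*b + 10) - 15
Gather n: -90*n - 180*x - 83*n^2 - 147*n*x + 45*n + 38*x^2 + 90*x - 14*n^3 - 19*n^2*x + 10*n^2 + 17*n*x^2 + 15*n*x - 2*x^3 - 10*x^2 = -14*n^3 + n^2*(-19*x - 73) + n*(17*x^2 - 132*x - 45) - 2*x^3 + 28*x^2 - 90*x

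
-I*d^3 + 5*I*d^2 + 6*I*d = d*(d - 6)*(-I*d - I)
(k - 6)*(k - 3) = k^2 - 9*k + 18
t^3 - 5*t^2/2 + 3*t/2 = t*(t - 3/2)*(t - 1)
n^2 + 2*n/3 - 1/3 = (n - 1/3)*(n + 1)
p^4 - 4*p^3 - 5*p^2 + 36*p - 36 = (p - 3)*(p - 2)^2*(p + 3)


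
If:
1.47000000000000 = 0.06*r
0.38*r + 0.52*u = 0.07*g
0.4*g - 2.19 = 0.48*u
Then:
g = -19.09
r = 24.50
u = -20.47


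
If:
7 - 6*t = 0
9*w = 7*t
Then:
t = 7/6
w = 49/54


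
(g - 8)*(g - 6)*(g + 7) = g^3 - 7*g^2 - 50*g + 336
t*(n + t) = n*t + t^2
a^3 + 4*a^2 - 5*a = a*(a - 1)*(a + 5)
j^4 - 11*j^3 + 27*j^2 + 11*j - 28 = (j - 7)*(j - 4)*(j - 1)*(j + 1)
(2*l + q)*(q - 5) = 2*l*q - 10*l + q^2 - 5*q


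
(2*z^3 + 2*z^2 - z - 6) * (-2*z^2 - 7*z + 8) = -4*z^5 - 18*z^4 + 4*z^3 + 35*z^2 + 34*z - 48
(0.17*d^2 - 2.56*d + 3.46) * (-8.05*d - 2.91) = -1.3685*d^3 + 20.1133*d^2 - 20.4034*d - 10.0686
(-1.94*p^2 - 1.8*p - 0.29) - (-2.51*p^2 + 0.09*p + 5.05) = 0.57*p^2 - 1.89*p - 5.34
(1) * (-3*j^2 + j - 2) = -3*j^2 + j - 2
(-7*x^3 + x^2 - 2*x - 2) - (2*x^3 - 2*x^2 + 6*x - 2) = -9*x^3 + 3*x^2 - 8*x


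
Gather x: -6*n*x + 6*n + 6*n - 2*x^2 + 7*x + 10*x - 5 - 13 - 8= 12*n - 2*x^2 + x*(17 - 6*n) - 26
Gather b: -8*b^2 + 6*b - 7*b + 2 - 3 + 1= -8*b^2 - b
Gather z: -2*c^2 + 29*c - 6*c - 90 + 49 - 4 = -2*c^2 + 23*c - 45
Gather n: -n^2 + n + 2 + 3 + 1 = -n^2 + n + 6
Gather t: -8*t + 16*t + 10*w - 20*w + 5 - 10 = 8*t - 10*w - 5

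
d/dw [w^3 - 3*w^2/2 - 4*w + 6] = 3*w^2 - 3*w - 4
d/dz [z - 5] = 1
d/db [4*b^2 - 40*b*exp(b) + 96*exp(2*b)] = -40*b*exp(b) + 8*b + 192*exp(2*b) - 40*exp(b)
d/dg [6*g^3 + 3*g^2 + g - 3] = 18*g^2 + 6*g + 1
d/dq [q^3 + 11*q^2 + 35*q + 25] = 3*q^2 + 22*q + 35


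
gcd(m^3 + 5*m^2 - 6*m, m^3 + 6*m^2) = m^2 + 6*m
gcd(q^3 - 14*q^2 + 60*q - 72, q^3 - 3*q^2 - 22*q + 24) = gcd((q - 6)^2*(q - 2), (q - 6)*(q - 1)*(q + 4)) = q - 6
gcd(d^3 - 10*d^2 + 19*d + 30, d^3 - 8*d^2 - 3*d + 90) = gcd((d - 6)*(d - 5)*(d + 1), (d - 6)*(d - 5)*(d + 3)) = d^2 - 11*d + 30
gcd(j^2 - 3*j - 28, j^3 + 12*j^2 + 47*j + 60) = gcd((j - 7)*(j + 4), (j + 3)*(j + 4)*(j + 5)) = j + 4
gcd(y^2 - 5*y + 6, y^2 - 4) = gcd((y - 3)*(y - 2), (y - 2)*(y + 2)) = y - 2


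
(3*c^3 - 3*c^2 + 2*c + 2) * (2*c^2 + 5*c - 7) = 6*c^5 + 9*c^4 - 32*c^3 + 35*c^2 - 4*c - 14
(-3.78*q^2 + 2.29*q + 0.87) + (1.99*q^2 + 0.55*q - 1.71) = -1.79*q^2 + 2.84*q - 0.84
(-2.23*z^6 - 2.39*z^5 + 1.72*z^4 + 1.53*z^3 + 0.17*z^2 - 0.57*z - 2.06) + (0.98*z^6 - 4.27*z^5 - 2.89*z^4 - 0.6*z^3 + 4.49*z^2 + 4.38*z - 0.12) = -1.25*z^6 - 6.66*z^5 - 1.17*z^4 + 0.93*z^3 + 4.66*z^2 + 3.81*z - 2.18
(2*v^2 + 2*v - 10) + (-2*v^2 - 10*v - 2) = -8*v - 12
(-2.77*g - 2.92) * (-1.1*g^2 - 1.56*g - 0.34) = 3.047*g^3 + 7.5332*g^2 + 5.497*g + 0.9928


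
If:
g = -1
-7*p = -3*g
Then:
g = -1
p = -3/7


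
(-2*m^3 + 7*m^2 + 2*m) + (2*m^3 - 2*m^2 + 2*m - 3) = 5*m^2 + 4*m - 3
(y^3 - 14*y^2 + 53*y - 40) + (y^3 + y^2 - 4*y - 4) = 2*y^3 - 13*y^2 + 49*y - 44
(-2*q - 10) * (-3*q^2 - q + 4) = 6*q^3 + 32*q^2 + 2*q - 40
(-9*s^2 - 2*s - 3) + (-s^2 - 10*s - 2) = -10*s^2 - 12*s - 5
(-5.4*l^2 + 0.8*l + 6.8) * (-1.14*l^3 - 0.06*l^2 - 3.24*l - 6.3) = 6.156*l^5 - 0.588*l^4 + 9.696*l^3 + 31.02*l^2 - 27.072*l - 42.84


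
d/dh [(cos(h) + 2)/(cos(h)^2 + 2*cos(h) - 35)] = (cos(h)^2 + 4*cos(h) + 39)*sin(h)/(cos(h)^2 + 2*cos(h) - 35)^2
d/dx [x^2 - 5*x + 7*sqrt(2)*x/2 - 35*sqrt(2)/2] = 2*x - 5 + 7*sqrt(2)/2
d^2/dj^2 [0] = 0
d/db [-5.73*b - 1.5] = -5.73000000000000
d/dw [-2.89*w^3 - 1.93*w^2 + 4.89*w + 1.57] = -8.67*w^2 - 3.86*w + 4.89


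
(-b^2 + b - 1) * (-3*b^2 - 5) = 3*b^4 - 3*b^3 + 8*b^2 - 5*b + 5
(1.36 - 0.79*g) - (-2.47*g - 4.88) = 1.68*g + 6.24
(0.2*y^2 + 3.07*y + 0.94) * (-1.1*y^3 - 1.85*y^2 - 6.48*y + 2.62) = -0.22*y^5 - 3.747*y^4 - 8.0095*y^3 - 21.1086*y^2 + 1.9522*y + 2.4628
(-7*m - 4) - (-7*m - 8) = 4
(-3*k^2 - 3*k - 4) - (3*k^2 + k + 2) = -6*k^2 - 4*k - 6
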